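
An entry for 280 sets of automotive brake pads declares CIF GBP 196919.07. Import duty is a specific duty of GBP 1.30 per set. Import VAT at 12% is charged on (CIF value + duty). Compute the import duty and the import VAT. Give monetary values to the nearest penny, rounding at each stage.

Import duty = 280 × 1.30 = 364.00
VAT base = CIF + duty = 196919.07 + 364.00 = 197283.07
Import VAT = 197283.07 × 12% = 23673.97

Import duty: GBP 364.00; import VAT: GBP 23673.97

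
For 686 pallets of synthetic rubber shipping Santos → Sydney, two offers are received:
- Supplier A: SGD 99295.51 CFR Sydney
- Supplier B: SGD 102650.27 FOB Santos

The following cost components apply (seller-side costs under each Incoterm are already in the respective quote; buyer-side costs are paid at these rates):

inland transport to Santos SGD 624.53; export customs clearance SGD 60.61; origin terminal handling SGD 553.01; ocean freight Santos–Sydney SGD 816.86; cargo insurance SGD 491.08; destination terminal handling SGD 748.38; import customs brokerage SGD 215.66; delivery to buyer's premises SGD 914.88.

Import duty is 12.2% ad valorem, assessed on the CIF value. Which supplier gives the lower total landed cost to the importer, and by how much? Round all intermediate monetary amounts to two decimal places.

Supplier A is cheaper by SGD 4680.56

Supplier A (CFR):
CIF value = CFR price + insurance = 99295.51 + 491.08 = 99786.59
Import duty = 99786.59 × 12.2% = 12173.96
Buyer bears (A): 491.08 + 748.38 + 215.66 + 914.88 = 2370.00
Landed cost (A) = invoice 99295.51 + 2370.00 + duty 12173.96 = 113839.47
Supplier B (FOB):
CIF value = FOB price + freight + insurance = 102650.27 + 816.86 + 491.08 = 103958.21
Import duty = 103958.21 × 12.2% = 12682.90
Buyer bears (B): 816.86 + 491.08 + 748.38 + 215.66 + 914.88 = 3186.86
Landed cost (B) = invoice 102650.27 + 3186.86 + duty 12682.90 = 118520.03
Difference = |113839.47 − 118520.03| = 4680.56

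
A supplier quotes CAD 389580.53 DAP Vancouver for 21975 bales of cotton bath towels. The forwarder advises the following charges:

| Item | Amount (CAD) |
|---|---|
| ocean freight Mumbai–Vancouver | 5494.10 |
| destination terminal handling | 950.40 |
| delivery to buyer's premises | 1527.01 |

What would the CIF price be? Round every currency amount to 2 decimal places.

Not relevant to the conversion: freight — on the seller under both DAP and CIF; already in the DAP price and stays in the CIF price.
From DAP to CIF, the seller no longer bears: destination terminal, delivery.
CIF price = 389580.53 − 950.40 − 1527.01 = 387103.12

CIF price: CAD 387103.12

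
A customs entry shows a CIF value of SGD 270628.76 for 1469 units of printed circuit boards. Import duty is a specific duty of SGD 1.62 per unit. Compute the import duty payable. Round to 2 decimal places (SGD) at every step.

Import duty = 1469 × 1.62 = 2379.78

Import duty: SGD 2379.78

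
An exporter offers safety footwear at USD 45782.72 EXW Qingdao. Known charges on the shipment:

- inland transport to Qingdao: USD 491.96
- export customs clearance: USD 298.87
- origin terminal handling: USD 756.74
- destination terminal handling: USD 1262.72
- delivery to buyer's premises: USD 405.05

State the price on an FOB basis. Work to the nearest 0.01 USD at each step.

FOB price: USD 47330.29

Not relevant to the conversion: delivery, destination terminal — on the buyer under both terms; not part of either seller's price.
From EXW to FOB, the seller additionally bears: inland to port, export clearance, origin terminal.
FOB price = 45782.72 + 491.96 + 298.87 + 756.74 = 47330.29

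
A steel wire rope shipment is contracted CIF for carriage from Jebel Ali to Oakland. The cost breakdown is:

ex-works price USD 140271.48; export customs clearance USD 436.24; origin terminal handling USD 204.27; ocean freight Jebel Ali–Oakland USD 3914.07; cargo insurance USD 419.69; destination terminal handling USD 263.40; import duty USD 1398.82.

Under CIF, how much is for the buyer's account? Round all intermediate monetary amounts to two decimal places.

Buyer's account: USD 1662.22

CIF: the seller pays costs through ocean freight and marine insurance to the destination port.
Seller's account: goods 140271.48 + export clearance 436.24 + origin terminal 204.27 + freight 3914.07 + insurance 419.69 = 145245.75
Buyer's account: destination terminal 263.40 + duty 1398.82 = 1662.22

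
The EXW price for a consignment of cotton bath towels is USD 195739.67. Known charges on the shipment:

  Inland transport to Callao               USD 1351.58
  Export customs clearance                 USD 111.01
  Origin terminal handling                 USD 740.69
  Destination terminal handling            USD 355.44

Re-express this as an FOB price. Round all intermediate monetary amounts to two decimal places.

FOB price: USD 197942.95

Not relevant to the conversion: destination terminal — on the buyer under both terms; not part of either seller's price.
From EXW to FOB, the seller additionally bears: inland to port, export clearance, origin terminal.
FOB price = 195739.67 + 1351.58 + 111.01 + 740.69 = 197942.95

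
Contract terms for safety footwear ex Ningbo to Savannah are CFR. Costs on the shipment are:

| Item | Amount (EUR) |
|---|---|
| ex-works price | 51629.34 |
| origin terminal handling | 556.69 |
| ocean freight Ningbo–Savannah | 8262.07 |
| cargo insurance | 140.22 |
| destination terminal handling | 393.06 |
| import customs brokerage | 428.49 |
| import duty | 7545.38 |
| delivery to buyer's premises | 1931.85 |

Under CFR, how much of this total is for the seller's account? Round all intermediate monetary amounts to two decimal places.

CFR: the seller pays costs through ocean freight to the destination port, but not insurance.
Seller's account: goods 51629.34 + origin terminal 556.69 + freight 8262.07 = 60448.10
Buyer's account: insurance 140.22 + destination terminal 393.06 + brokerage 428.49 + duty 7545.38 + delivery 1931.85 = 10439.00

Seller's account: EUR 60448.10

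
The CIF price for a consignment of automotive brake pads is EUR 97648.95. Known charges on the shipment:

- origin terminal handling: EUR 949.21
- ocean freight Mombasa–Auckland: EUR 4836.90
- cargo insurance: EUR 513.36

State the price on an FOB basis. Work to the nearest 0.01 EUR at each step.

FOB price: EUR 92298.69

Not relevant to the conversion: origin terminal — on the seller under both CIF and FOB; already in the CIF price and stays in the FOB price.
From CIF to FOB, the seller no longer bears: freight, insurance.
FOB price = 97648.95 − 4836.90 − 513.36 = 92298.69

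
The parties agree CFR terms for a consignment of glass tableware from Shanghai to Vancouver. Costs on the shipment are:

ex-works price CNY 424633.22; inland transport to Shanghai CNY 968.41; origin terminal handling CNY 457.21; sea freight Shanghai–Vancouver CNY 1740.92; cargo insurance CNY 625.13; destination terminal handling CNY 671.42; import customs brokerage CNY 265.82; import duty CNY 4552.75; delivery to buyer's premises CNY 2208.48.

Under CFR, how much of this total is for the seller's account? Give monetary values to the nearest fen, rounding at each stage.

CFR: the seller pays costs through ocean freight to the destination port, but not insurance.
Seller's account: goods 424633.22 + inland to port 968.41 + origin terminal 457.21 + freight 1740.92 = 427799.76
Buyer's account: insurance 625.13 + destination terminal 671.42 + brokerage 265.82 + duty 4552.75 + delivery 2208.48 = 8323.60

Seller's account: CNY 427799.76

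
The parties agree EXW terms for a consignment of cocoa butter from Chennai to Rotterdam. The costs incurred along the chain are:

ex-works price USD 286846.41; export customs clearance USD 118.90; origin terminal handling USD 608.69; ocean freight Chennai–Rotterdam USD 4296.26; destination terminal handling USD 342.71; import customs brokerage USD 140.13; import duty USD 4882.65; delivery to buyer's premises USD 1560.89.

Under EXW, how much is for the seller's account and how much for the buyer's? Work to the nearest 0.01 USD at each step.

Seller: USD 286846.41; buyer: USD 11950.23

EXW: the seller makes goods available at their premises; the buyer bears all onward costs.
Seller's account: goods 286846.41 = 286846.41
Buyer's account: export clearance 118.90 + origin terminal 608.69 + freight 4296.26 + destination terminal 342.71 + brokerage 140.13 + duty 4882.65 + delivery 1560.89 = 11950.23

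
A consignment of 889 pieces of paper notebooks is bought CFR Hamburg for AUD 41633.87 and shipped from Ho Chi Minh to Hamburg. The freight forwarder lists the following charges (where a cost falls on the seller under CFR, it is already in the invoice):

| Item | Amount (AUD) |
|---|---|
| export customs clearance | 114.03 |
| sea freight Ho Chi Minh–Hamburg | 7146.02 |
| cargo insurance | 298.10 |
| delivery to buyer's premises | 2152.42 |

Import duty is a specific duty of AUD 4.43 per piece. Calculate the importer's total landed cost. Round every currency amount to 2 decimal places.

Total landed cost: AUD 48022.66

CFR: the seller pays costs through ocean freight to the destination port, but not insurance.
Already in the invoice (seller's account under CFR): export clearance, freight — exclude.
CIF value = CFR price + insurance = 41633.87 + 298.10 = 41931.97
Import duty = 889 × 4.43 = 3938.27
Buyer bears: insurance 298.10 + delivery 2152.42 + duty 3938.27 = 6388.79
Landed cost = invoice 41633.87 + 6388.79 = 48022.66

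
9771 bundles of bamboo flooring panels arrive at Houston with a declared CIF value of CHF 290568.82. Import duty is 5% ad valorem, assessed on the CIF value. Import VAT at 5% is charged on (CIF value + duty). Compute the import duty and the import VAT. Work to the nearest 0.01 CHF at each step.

Import duty = 290568.82 × 5% = 14528.44
VAT base = CIF + duty = 290568.82 + 14528.44 = 305097.26
Import VAT = 305097.26 × 5% = 15254.86

Import duty: CHF 14528.44; import VAT: CHF 15254.86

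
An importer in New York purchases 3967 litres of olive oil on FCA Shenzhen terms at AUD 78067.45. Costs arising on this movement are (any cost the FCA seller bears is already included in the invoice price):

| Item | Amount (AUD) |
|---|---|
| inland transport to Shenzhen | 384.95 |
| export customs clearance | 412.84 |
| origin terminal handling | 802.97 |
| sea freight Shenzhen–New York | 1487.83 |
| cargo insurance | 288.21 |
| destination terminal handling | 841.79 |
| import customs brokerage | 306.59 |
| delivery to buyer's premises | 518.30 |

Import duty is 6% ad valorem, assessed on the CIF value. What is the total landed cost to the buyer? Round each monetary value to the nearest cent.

Total landed cost: AUD 87151.93

FCA: the seller delivers export-cleared goods to the carrier; the buyer bears costs from that point.
Already in the invoice (seller's account under FCA): inland to port, export clearance — exclude.
CIF value = FCA price + origin terminal + freight + insurance = 78067.45 + 802.97 + 1487.83 + 288.21 = 80646.46
Import duty = 80646.46 × 6% = 4838.79
Buyer bears: origin terminal 802.97 + freight 1487.83 + insurance 288.21 + destination terminal 841.79 + brokerage 306.59 + delivery 518.30 + duty 4838.79 = 9084.48
Landed cost = invoice 78067.45 + 9084.48 = 87151.93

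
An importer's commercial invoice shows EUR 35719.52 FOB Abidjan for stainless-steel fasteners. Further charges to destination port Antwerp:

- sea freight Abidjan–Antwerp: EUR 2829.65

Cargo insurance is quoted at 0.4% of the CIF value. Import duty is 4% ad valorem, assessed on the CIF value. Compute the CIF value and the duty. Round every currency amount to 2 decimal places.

Let C be the CIF value. C = FOB price + freight + 0.4% × C
C − 0.4% × C = 35719.52 + 2829.65
0.996 × C = 38549.17
C = 38549.17 / 0.996 = 38703.99
Insurance premium = 0.4% × 38703.99 = 154.82
Import duty = 38703.99 × 4% = 1548.16

CIF value: EUR 38703.99; import duty: EUR 1548.16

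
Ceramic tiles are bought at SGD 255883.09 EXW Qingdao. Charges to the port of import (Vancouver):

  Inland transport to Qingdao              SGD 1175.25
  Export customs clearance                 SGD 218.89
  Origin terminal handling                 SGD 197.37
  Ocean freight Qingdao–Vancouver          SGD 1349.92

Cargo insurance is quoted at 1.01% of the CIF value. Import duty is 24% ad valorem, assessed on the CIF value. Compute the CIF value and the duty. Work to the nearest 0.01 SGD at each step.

CIF value: SGD 261465.32; import duty: SGD 62751.68

Let C be the CIF value. C = EXW price + pre-shipment costs + freight + 1.01% × C
C − 1.01% × C = 255883.09 + 1175.25 + 218.89 + 197.37 + 1349.92
0.9899 × C = 258824.52
C = 258824.52 / 0.9899 = 261465.32
Insurance premium = 1.01% × 261465.32 = 2640.80
Import duty = 261465.32 × 24% = 62751.68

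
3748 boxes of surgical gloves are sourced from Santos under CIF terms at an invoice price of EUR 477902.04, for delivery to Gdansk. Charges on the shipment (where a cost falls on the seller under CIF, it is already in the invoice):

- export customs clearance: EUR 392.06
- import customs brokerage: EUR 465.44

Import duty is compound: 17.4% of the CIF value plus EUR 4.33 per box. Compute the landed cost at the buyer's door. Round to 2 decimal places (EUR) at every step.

CIF: the seller pays costs through ocean freight and marine insurance to the destination port.
Already in the invoice (seller's account under CIF): export clearance — exclude.
The CIF price already equals the CIF value: 477902.04
Ad valorem component: 477902.04 × 17.4% = 83154.95
Specific component: 3748 × 4.33 = 16228.84
Import duty = 83154.95 + 16228.84 = 99383.79
Buyer bears: brokerage 465.44 + duty 99383.79 = 99849.23
Landed cost = invoice 477902.04 + 99849.23 = 577751.27

Total landed cost: EUR 577751.27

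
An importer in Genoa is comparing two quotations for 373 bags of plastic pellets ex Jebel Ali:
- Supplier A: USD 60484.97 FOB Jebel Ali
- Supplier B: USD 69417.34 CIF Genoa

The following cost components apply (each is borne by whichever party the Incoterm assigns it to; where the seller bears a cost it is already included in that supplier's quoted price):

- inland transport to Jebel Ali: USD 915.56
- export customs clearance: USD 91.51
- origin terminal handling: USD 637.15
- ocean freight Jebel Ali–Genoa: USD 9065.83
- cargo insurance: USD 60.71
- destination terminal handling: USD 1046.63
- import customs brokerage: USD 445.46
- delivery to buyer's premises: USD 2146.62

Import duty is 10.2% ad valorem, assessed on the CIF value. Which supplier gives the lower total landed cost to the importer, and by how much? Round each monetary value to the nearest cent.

Supplier A (FOB):
CIF value = FOB price + freight + insurance = 60484.97 + 9065.83 + 60.71 = 69611.51
Import duty = 69611.51 × 10.2% = 7100.37
Buyer bears (A): 9065.83 + 60.71 + 1046.63 + 445.46 + 2146.62 = 12765.25
Landed cost (A) = invoice 60484.97 + 12765.25 + duty 7100.37 = 80350.59
Supplier B (CIF):
The CIF price already equals the CIF value: 69417.34
Import duty = 69417.34 × 10.2% = 7080.57
Buyer bears (B): 1046.63 + 445.46 + 2146.62 = 3638.71
Landed cost (B) = invoice 69417.34 + 3638.71 + duty 7080.57 = 80136.62
Difference = |80350.59 − 80136.62| = 213.97

Supplier B is cheaper by USD 213.97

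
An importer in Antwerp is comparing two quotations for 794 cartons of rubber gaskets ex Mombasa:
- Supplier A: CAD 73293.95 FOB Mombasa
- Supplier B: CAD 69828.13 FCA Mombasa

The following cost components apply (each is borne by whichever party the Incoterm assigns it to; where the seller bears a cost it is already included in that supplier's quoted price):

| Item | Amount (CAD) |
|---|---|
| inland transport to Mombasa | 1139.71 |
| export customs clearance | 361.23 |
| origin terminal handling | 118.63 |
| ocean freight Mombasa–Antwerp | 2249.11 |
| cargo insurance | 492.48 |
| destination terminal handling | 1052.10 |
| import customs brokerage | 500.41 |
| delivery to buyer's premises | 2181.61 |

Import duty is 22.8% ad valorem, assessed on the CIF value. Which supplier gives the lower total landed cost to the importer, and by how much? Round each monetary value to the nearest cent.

Supplier B is cheaper by CAD 4110.35

Supplier A (FOB):
CIF value = FOB price + freight + insurance = 73293.95 + 2249.11 + 492.48 = 76035.54
Import duty = 76035.54 × 22.8% = 17336.10
Buyer bears (A): 2249.11 + 492.48 + 1052.10 + 500.41 + 2181.61 = 6475.71
Landed cost (A) = invoice 73293.95 + 6475.71 + duty 17336.10 = 97105.76
Supplier B (FCA):
CIF value = FCA price + origin terminal + freight + insurance = 69828.13 + 118.63 + 2249.11 + 492.48 = 72688.35
Import duty = 72688.35 × 22.8% = 16572.94
Buyer bears (B): 118.63 + 2249.11 + 492.48 + 1052.10 + 500.41 + 2181.61 = 6594.34
Landed cost (B) = invoice 69828.13 + 6594.34 + duty 16572.94 = 92995.41
Difference = |97105.76 − 92995.41| = 4110.35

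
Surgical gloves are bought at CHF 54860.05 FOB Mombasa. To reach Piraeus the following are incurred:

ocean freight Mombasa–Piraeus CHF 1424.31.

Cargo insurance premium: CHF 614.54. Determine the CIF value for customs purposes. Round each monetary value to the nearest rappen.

CIF value: CHF 56898.90

CIF = FOB price + freight + insurance
CIF = 54860.05 + 1424.31 + 614.54 = 56898.90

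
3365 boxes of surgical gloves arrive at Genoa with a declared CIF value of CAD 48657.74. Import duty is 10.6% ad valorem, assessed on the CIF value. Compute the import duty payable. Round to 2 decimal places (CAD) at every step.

Import duty = 48657.74 × 10.6% = 5157.72

Import duty: CAD 5157.72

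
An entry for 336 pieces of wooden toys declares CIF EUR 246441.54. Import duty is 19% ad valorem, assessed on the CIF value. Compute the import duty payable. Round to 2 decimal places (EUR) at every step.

Import duty = 246441.54 × 19% = 46823.89

Import duty: EUR 46823.89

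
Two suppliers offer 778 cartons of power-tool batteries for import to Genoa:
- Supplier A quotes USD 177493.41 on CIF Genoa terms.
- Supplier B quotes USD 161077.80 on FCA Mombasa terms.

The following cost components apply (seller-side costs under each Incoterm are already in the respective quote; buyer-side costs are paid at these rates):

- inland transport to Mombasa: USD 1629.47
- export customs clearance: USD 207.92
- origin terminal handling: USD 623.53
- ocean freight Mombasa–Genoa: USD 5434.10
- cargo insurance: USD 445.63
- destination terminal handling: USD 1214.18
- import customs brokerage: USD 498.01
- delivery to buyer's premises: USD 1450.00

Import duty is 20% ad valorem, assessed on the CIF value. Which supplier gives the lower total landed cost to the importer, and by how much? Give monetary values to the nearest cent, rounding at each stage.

Supplier A (CIF):
The CIF price already equals the CIF value: 177493.41
Import duty = 177493.41 × 20% = 35498.68
Buyer bears (A): 1214.18 + 498.01 + 1450.00 = 3162.19
Landed cost (A) = invoice 177493.41 + 3162.19 + duty 35498.68 = 216154.28
Supplier B (FCA):
CIF value = FCA price + origin terminal + freight + insurance = 161077.80 + 623.53 + 5434.10 + 445.63 = 167581.06
Import duty = 167581.06 × 20% = 33516.21
Buyer bears (B): 623.53 + 5434.10 + 445.63 + 1214.18 + 498.01 + 1450.00 = 9665.45
Landed cost (B) = invoice 161077.80 + 9665.45 + duty 33516.21 = 204259.46
Difference = |216154.28 − 204259.46| = 11894.82

Supplier B is cheaper by USD 11894.82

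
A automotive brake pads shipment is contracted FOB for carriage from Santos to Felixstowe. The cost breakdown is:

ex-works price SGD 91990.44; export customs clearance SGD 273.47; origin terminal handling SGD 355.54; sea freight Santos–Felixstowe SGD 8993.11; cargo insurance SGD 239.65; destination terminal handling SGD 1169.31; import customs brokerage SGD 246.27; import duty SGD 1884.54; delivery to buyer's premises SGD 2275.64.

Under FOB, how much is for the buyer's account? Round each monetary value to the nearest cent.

Buyer's account: SGD 14808.52

FOB: the seller bears costs until goods are on board at the origin port; the buyer bears freight, insurance and all costs thereafter.
Seller's account: goods 91990.44 + export clearance 273.47 + origin terminal 355.54 = 92619.45
Buyer's account: freight 8993.11 + insurance 239.65 + destination terminal 1169.31 + brokerage 246.27 + duty 1884.54 + delivery 2275.64 = 14808.52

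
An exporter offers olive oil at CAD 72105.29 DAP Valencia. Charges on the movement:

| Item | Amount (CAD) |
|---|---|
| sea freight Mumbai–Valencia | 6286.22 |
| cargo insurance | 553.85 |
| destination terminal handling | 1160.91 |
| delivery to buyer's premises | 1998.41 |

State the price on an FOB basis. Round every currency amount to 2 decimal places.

From DAP to FOB, the seller no longer bears: freight, insurance, destination terminal, delivery.
FOB price = 72105.29 − 6286.22 − 553.85 − 1160.91 − 1998.41 = 62105.90

FOB price: CAD 62105.90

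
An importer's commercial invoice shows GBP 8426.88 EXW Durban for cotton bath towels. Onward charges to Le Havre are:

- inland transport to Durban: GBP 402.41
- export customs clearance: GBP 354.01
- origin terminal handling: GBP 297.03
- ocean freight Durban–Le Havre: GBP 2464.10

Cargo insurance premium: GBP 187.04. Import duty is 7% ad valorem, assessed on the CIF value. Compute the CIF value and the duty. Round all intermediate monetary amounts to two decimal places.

CIF = EXW price + pre-shipment costs + freight + insurance
CIF = 8426.88 + 402.41 + 354.01 + 297.03 + 2464.10 + 187.04 = 12131.47
Import duty = 12131.47 × 7% = 849.20

CIF value: GBP 12131.47; import duty: GBP 849.20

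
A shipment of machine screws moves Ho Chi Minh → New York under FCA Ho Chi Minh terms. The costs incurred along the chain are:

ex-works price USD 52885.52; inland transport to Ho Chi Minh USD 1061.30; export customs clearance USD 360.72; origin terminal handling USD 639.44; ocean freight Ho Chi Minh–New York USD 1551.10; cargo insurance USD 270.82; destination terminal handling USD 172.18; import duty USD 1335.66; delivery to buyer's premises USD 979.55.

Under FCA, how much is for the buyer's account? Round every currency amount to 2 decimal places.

Buyer's account: USD 4948.75

FCA: the seller delivers export-cleared goods to the carrier; the buyer bears costs from that point.
Seller's account: goods 52885.52 + inland to port 1061.30 + export clearance 360.72 = 54307.54
Buyer's account: origin terminal 639.44 + freight 1551.10 + insurance 270.82 + destination terminal 172.18 + duty 1335.66 + delivery 979.55 = 4948.75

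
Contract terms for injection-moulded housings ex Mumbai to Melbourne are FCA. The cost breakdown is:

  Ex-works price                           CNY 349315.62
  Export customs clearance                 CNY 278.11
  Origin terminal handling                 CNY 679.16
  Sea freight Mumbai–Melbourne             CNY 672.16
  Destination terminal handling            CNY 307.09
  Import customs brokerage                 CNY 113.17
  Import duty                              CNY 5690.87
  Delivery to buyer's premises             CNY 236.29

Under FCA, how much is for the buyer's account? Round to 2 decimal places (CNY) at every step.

Buyer's account: CNY 7698.74

FCA: the seller delivers export-cleared goods to the carrier; the buyer bears costs from that point.
Seller's account: goods 349315.62 + export clearance 278.11 = 349593.73
Buyer's account: origin terminal 679.16 + freight 672.16 + destination terminal 307.09 + brokerage 113.17 + duty 5690.87 + delivery 236.29 = 7698.74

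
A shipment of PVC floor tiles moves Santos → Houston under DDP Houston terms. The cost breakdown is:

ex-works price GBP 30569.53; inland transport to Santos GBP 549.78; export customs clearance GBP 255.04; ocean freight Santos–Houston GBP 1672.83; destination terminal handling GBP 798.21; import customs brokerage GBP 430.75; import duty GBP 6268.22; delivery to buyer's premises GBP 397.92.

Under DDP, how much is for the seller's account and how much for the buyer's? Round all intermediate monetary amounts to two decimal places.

Seller: GBP 40942.28; buyer: GBP 0.00

DDP: the seller bears all costs including import duty.
Seller's account: goods 30569.53 + inland to port 549.78 + export clearance 255.04 + freight 1672.83 + destination terminal 798.21 + brokerage 430.75 + duty 6268.22 + delivery 397.92 = 40942.28
Buyer's account: 0.00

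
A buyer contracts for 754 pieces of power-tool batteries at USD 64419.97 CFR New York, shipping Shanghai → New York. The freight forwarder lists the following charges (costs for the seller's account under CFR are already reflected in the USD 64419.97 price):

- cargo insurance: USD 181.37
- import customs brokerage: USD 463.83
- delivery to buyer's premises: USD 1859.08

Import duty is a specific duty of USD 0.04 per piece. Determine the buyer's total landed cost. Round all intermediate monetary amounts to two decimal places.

Total landed cost: USD 66954.41

CFR: the seller pays costs through ocean freight to the destination port, but not insurance.
CIF value = CFR price + insurance = 64419.97 + 181.37 = 64601.34
Import duty = 754 × 0.04 = 30.16
Buyer bears: insurance 181.37 + brokerage 463.83 + delivery 1859.08 + duty 30.16 = 2534.44
Landed cost = invoice 64419.97 + 2534.44 = 66954.41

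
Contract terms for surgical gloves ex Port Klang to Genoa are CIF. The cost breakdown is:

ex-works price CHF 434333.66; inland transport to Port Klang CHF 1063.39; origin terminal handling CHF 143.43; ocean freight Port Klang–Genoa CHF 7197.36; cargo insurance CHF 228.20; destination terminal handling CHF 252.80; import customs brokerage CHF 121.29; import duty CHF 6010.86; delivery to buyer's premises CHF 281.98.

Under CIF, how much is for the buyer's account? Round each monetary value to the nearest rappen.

CIF: the seller pays costs through ocean freight and marine insurance to the destination port.
Seller's account: goods 434333.66 + inland to port 1063.39 + origin terminal 143.43 + freight 7197.36 + insurance 228.20 = 442966.04
Buyer's account: destination terminal 252.80 + brokerage 121.29 + duty 6010.86 + delivery 281.98 = 6666.93

Buyer's account: CHF 6666.93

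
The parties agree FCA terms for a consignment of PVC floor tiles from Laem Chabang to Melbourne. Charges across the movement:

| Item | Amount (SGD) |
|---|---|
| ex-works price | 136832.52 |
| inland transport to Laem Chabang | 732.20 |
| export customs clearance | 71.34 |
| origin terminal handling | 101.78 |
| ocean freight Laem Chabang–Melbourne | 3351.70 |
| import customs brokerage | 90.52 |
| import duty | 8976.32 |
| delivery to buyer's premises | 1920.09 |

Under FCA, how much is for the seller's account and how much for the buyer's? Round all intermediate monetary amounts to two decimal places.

Seller: SGD 137636.06; buyer: SGD 14440.41

FCA: the seller delivers export-cleared goods to the carrier; the buyer bears costs from that point.
Seller's account: goods 136832.52 + inland to port 732.20 + export clearance 71.34 = 137636.06
Buyer's account: origin terminal 101.78 + freight 3351.70 + brokerage 90.52 + duty 8976.32 + delivery 1920.09 = 14440.41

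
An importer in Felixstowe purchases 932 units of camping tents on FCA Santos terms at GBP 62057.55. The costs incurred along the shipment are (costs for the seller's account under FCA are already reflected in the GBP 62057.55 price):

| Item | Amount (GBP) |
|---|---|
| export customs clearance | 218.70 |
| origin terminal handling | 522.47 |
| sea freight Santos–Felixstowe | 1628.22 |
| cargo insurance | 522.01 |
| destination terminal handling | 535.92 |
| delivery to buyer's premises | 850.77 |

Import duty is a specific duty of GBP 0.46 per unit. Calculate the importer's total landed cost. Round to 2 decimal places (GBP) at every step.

FCA: the seller delivers export-cleared goods to the carrier; the buyer bears costs from that point.
Already in the invoice (seller's account under FCA): export clearance — exclude.
CIF value = FCA price + origin terminal + freight + insurance = 62057.55 + 522.47 + 1628.22 + 522.01 = 64730.25
Import duty = 932 × 0.46 = 428.72
Buyer bears: origin terminal 522.47 + freight 1628.22 + insurance 522.01 + destination terminal 535.92 + delivery 850.77 + duty 428.72 = 4488.11
Landed cost = invoice 62057.55 + 4488.11 = 66545.66

Total landed cost: GBP 66545.66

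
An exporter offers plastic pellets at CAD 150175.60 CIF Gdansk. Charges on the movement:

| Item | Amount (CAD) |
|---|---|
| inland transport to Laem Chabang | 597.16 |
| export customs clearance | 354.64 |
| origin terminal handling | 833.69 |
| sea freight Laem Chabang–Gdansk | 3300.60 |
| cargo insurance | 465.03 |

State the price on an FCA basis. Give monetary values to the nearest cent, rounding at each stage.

Not relevant to the conversion: inland to port, export clearance — on the seller under both CIF and FCA; already in the CIF price and stays in the FCA price.
From CIF to FCA, the seller no longer bears: origin terminal, freight, insurance.
FCA price = 150175.60 − 833.69 − 3300.60 − 465.03 = 145576.28

FCA price: CAD 145576.28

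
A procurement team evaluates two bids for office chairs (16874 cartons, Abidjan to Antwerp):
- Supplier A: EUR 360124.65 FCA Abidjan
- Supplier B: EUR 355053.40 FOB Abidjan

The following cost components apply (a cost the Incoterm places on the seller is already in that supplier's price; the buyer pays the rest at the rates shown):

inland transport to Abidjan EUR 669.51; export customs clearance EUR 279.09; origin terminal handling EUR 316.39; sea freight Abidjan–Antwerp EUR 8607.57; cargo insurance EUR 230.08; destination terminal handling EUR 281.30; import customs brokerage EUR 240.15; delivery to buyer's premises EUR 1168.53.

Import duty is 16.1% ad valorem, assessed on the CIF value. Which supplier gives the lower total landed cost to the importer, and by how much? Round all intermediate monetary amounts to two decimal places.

Supplier A (FCA):
CIF value = FCA price + origin terminal + freight + insurance = 360124.65 + 316.39 + 8607.57 + 230.08 = 369278.69
Import duty = 369278.69 × 16.1% = 59453.87
Buyer bears (A): 316.39 + 8607.57 + 230.08 + 281.30 + 240.15 + 1168.53 = 10844.02
Landed cost (A) = invoice 360124.65 + 10844.02 + duty 59453.87 = 430422.54
Supplier B (FOB):
CIF value = FOB price + freight + insurance = 355053.40 + 8607.57 + 230.08 = 363891.05
Import duty = 363891.05 × 16.1% = 58586.46
Buyer bears (B): 8607.57 + 230.08 + 281.30 + 240.15 + 1168.53 = 10527.63
Landed cost (B) = invoice 355053.40 + 10527.63 + duty 58586.46 = 424167.49
Difference = |430422.54 − 424167.49| = 6255.05

Supplier B is cheaper by EUR 6255.05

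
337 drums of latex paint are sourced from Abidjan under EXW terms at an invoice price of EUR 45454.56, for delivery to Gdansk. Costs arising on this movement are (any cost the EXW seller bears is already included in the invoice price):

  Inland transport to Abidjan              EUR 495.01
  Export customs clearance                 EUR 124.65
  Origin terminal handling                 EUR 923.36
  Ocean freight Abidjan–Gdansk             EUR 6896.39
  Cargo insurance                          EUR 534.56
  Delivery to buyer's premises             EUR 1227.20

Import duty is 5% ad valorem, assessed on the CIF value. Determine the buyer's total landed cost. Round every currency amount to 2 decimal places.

EXW: the seller makes goods available at their premises; the buyer bears all onward costs.
CIF value = EXW price + inland to port + export clearance + origin terminal + freight + insurance = 45454.56 + 495.01 + 124.65 + 923.36 + 6896.39 + 534.56 = 54428.53
Import duty = 54428.53 × 5% = 2721.43
Buyer bears: inland to port 495.01 + export clearance 124.65 + origin terminal 923.36 + freight 6896.39 + insurance 534.56 + delivery 1227.20 + duty 2721.43 = 12922.60
Landed cost = invoice 45454.56 + 12922.60 = 58377.16

Total landed cost: EUR 58377.16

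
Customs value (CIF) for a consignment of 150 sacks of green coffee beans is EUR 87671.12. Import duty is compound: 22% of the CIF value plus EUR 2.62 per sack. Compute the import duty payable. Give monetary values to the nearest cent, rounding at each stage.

Ad valorem component: 87671.12 × 22% = 19287.65
Specific component: 150 × 2.62 = 393.00
Import duty = 19287.65 + 393.00 = 19680.65

Import duty: EUR 19680.65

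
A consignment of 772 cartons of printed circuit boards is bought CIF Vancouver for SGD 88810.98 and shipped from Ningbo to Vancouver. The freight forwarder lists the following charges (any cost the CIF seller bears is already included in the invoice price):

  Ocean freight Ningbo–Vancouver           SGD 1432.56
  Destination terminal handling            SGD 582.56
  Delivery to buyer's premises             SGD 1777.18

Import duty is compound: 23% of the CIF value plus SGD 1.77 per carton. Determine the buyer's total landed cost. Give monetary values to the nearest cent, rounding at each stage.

CIF: the seller pays costs through ocean freight and marine insurance to the destination port.
Already in the invoice (seller's account under CIF): freight — exclude.
The CIF price already equals the CIF value: 88810.98
Ad valorem component: 88810.98 × 23% = 20426.53
Specific component: 772 × 1.77 = 1366.44
Import duty = 20426.53 + 1366.44 = 21792.97
Buyer bears: destination terminal 582.56 + delivery 1777.18 + duty 21792.97 = 24152.71
Landed cost = invoice 88810.98 + 24152.71 = 112963.69

Total landed cost: SGD 112963.69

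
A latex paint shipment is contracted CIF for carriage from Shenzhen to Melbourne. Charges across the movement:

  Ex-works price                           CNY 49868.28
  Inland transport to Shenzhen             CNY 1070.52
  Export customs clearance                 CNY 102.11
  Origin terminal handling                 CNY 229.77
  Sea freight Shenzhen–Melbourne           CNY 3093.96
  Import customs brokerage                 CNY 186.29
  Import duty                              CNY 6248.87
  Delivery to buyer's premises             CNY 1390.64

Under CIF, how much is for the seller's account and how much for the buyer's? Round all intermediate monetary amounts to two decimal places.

Seller: CNY 54364.64; buyer: CNY 7825.80

CIF: the seller pays costs through ocean freight and marine insurance to the destination port.
Seller's account: goods 49868.28 + inland to port 1070.52 + export clearance 102.11 + origin terminal 229.77 + freight 3093.96 = 54364.64
Buyer's account: brokerage 186.29 + duty 6248.87 + delivery 1390.64 = 7825.80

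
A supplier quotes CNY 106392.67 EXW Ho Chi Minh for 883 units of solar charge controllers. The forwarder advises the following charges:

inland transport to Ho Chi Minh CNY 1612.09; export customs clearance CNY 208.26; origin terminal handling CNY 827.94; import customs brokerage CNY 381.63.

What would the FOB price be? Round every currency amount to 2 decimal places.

Not relevant to the conversion: brokerage — on the buyer under both terms; not part of either seller's price.
From EXW to FOB, the seller additionally bears: inland to port, export clearance, origin terminal.
FOB price = 106392.67 + 1612.09 + 208.26 + 827.94 = 109040.96

FOB price: CNY 109040.96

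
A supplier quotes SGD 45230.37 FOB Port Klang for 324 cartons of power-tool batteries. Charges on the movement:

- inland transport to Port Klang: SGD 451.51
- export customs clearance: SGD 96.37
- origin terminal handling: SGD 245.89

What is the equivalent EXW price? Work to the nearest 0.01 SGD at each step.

From FOB to EXW, the seller no longer bears: inland to port, export clearance, origin terminal.
EXW price = 45230.37 − 451.51 − 96.37 − 245.89 = 44436.60

EXW price: SGD 44436.60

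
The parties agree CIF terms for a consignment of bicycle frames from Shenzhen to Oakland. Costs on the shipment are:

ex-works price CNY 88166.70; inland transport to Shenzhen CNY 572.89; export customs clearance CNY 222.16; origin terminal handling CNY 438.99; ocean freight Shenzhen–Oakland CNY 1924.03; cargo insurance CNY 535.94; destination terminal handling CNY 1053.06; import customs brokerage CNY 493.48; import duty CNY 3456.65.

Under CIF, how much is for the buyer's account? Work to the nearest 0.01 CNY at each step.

CIF: the seller pays costs through ocean freight and marine insurance to the destination port.
Seller's account: goods 88166.70 + inland to port 572.89 + export clearance 222.16 + origin terminal 438.99 + freight 1924.03 + insurance 535.94 = 91860.71
Buyer's account: destination terminal 1053.06 + brokerage 493.48 + duty 3456.65 = 5003.19

Buyer's account: CNY 5003.19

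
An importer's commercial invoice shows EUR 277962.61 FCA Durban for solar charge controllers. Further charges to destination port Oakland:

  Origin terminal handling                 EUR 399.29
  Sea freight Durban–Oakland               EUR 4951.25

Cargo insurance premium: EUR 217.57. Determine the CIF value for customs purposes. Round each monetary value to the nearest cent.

CIF value: EUR 283530.72

CIF = FCA price + pre-shipment costs + freight + insurance
CIF = 277962.61 + 399.29 + 4951.25 + 217.57 = 283530.72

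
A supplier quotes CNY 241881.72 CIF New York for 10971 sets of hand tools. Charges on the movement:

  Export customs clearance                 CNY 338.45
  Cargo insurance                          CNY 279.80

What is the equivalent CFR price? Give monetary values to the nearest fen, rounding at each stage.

CFR price: CNY 241601.92

Not relevant to the conversion: export clearance — on the seller under both CIF and CFR; already in the CIF price and stays in the CFR price.
From CIF to CFR, the seller no longer bears: insurance.
CFR price = 241881.72 − 279.80 = 241601.92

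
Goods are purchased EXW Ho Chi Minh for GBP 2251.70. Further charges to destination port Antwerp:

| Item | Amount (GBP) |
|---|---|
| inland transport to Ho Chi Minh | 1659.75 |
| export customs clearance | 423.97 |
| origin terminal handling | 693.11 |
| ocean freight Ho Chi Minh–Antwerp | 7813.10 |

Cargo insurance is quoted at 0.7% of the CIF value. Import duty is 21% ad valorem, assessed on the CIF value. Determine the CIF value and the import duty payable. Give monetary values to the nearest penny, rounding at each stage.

CIF value: GBP 12932.16; import duty: GBP 2715.75

Let C be the CIF value. C = EXW price + pre-shipment costs + freight + 0.7% × C
C − 0.7% × C = 2251.70 + 1659.75 + 423.97 + 693.11 + 7813.10
0.993 × C = 12841.63
C = 12841.63 / 0.993 = 12932.16
Insurance premium = 0.7% × 12932.16 = 90.53
Import duty = 12932.16 × 21% = 2715.75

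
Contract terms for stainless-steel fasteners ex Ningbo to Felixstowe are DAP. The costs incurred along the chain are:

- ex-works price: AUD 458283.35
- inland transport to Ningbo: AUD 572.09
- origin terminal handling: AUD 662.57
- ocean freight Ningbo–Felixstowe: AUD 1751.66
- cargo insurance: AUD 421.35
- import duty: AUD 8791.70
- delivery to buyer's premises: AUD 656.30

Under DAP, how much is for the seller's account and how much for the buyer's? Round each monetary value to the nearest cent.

DAP: the seller bears all costs to the named destination except import duty and clearance.
Seller's account: goods 458283.35 + inland to port 572.09 + origin terminal 662.57 + freight 1751.66 + insurance 421.35 + delivery 656.30 = 462347.32
Buyer's account: duty 8791.70 = 8791.70

Seller: AUD 462347.32; buyer: AUD 8791.70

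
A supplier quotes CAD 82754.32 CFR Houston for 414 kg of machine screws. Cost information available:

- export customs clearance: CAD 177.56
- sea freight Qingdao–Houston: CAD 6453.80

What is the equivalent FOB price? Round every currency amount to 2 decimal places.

Not relevant to the conversion: export clearance — on the seller under both CFR and FOB; already in the CFR price and stays in the FOB price.
From CFR to FOB, the seller no longer bears: freight.
FOB price = 82754.32 − 6453.80 = 76300.52

FOB price: CAD 76300.52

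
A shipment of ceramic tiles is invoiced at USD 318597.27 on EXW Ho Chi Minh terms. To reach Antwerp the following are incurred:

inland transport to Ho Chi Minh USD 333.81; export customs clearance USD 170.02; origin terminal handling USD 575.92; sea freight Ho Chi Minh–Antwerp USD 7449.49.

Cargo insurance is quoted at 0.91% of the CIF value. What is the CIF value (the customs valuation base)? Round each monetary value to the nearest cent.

CIF value: USD 330130.70

Let C be the CIF value. C = EXW price + pre-shipment costs + freight + 0.91% × C
C − 0.91% × C = 318597.27 + 333.81 + 170.02 + 575.92 + 7449.49
0.9909 × C = 327126.51
C = 327126.51 / 0.9909 = 330130.70
Insurance premium = 0.91% × 330130.70 = 3004.19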